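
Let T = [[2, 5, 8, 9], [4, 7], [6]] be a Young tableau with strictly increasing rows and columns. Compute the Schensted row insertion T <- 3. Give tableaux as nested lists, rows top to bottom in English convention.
In row 1, 3 replaces 5 (the leftmost entry greater than 3); 5 is bumped to row 2. In row 2, 5 replaces 7 (the leftmost entry greater than 5); 7 is bumped to row 3. 7 is appended to row 3. The new tableau is [[2, 3, 8, 9], [4, 5], [6, 7]].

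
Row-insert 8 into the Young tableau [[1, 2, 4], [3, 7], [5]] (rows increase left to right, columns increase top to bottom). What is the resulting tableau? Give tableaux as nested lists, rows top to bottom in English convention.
[[1, 2, 4, 8], [3, 7], [5]]

8 is larger than every entry of row 1, so it is appended to row 1. The new tableau is [[1, 2, 4, 8], [3, 7], [5]].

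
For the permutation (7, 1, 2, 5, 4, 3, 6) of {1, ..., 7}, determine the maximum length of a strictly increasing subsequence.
4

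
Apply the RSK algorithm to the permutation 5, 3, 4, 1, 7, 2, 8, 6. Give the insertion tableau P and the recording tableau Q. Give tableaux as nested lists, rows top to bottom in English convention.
Insert each entry of the permutation into P by Schensted row insertion, recording in Q the position of each new cell.

Insert 5: appended to row 1. P = [[5]], Q = [[1]].
Insert 3: 3 bumps 5 from row 1; 5 starts row 2. P = [[3], [5]], Q = [[1], [2]].
Insert 4: appended to row 1. P = [[3, 4], [5]], Q = [[1, 3], [2]].
Insert 1: 1 bumps 3 from row 1; 3 bumps 5 from row 2; 5 starts row 3. P = [[1, 4], [3], [5]], Q = [[1, 3], [2], [4]].
Insert 7: appended to row 1. P = [[1, 4, 7], [3], [5]], Q = [[1, 3, 5], [2], [4]].
Insert 2: 2 bumps 4 from row 1; 4 appends to row 2. P = [[1, 2, 7], [3, 4], [5]], Q = [[1, 3, 5], [2, 6], [4]].
Insert 8: appended to row 1. P = [[1, 2, 7, 8], [3, 4], [5]], Q = [[1, 3, 5, 7], [2, 6], [4]].
Insert 6: 6 bumps 7 from row 1; 7 appends to row 2. P = [[1, 2, 6, 8], [3, 4, 7], [5]], Q = [[1, 3, 5, 7], [2, 6, 8], [4]].

So P = [[1, 2, 6, 8], [3, 4, 7], [5]], Q = [[1, 3, 5, 7], [2, 6, 8], [4]].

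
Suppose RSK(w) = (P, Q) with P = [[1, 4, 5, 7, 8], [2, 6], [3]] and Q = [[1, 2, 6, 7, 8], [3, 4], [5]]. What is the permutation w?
3 6 2 4 1 5 7 8

Reverse RSK: for i = n, n-1, ..., 1, locate i in Q, remove the corresponding corner cell from P, and reverse-bump its entry up through P; the value ejected from row 1 is w(i).

So w = 3 6 2 4 1 5 7 8.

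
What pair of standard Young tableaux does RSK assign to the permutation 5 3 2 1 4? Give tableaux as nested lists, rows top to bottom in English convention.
P = [[1, 4], [2], [3], [5]], Q = [[1, 5], [2], [3], [4]]

Insert each entry of the permutation into P by Schensted row insertion, recording in Q the position of each new cell.

Insert 5: appended to row 1. P = [[5]], Q = [[1]].
Insert 3: 3 bumps 5 from row 1; 5 starts row 2. P = [[3], [5]], Q = [[1], [2]].
Insert 2: 2 bumps 3 from row 1; 3 bumps 5 from row 2; 5 starts row 3. P = [[2], [3], [5]], Q = [[1], [2], [3]].
Insert 1: 1 bumps 2 from row 1; 2 bumps 3 from row 2; 3 bumps 5 from row 3; 5 starts row 4. P = [[1], [2], [3], [5]], Q = [[1], [2], [3], [4]].
Insert 4: appended to row 1. P = [[1, 4], [2], [3], [5]], Q = [[1, 5], [2], [3], [4]].

So P = [[1, 4], [2], [3], [5]], Q = [[1, 5], [2], [3], [4]].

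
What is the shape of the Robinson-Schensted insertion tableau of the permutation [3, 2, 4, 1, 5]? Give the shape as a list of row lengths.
Row-insert each entry into an empty tableau.

After inserting 3: P = [[3]].
After inserting 2: P = [[2], [3]].
After inserting 4: P = [[2, 4], [3]].
After inserting 1: P = [[1, 4], [2], [3]].
After inserting 5: P = [[1, 4, 5], [2], [3]].

The final insertion tableau P = [[1, 4, 5], [2], [3]] has shape [3, 1, 1].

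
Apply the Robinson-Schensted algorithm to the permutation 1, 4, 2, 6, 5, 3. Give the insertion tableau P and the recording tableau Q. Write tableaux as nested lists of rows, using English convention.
Insert each entry of the permutation into P by Schensted row insertion, recording in Q the position of each new cell.

Insert 1: appended to row 1. P = [[1]], Q = [[1]].
Insert 4: appended to row 1. P = [[1, 4]], Q = [[1, 2]].
Insert 2: 2 bumps 4 from row 1; 4 starts row 2. P = [[1, 2], [4]], Q = [[1, 2], [3]].
Insert 6: appended to row 1. P = [[1, 2, 6], [4]], Q = [[1, 2, 4], [3]].
Insert 5: 5 bumps 6 from row 1; 6 appends to row 2. P = [[1, 2, 5], [4, 6]], Q = [[1, 2, 4], [3, 5]].
Insert 3: 3 bumps 5 from row 1; 5 bumps 6 from row 2; 6 starts row 3. P = [[1, 2, 3], [4, 5], [6]], Q = [[1, 2, 4], [3, 5], [6]].

So P = [[1, 2, 3], [4, 5], [6]], Q = [[1, 2, 4], [3, 5], [6]].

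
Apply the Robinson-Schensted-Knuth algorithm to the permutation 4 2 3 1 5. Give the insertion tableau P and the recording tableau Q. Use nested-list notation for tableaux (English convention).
Insert each entry of the permutation into P by Schensted row insertion, recording in Q the position of each new cell.

Insert 4: appended to row 1. P = [[4]].
Insert 2: 2 bumps 4 from row 1; 4 starts row 2. P = [[2], [4]].
Insert 3: appended to row 1. P = [[2, 3], [4]].
Insert 1: 1 bumps 2 from row 1; 2 bumps 4 from row 2; 4 starts row 3. P = [[1, 3], [2], [4]].
Insert 5: appended to row 1. P = [[1, 3, 5], [2], [4]].

So P = [[1, 3, 5], [2], [4]], Q = [[1, 3, 5], [2], [4]].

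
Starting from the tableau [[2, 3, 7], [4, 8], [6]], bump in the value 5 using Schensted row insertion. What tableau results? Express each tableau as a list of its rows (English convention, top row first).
In row 1, 5 replaces 7 (the leftmost entry greater than 5); 7 is bumped to row 2. In row 2, 7 replaces 8 (the leftmost entry greater than 7); 8 is bumped to row 3. 8 is appended to row 3. The new tableau is [[2, 3, 5], [4, 7], [6, 8]].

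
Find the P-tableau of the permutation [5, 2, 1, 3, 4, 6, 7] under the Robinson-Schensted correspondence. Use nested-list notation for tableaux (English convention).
P = [[1, 3, 4, 6, 7], [2], [5]]

After inserting 5: P = [[5]].
After inserting 2: P = [[2], [5]].
After inserting 1: P = [[1], [2], [5]].
After inserting 3: P = [[1, 3], [2], [5]].
After inserting 4: P = [[1, 3, 4], [2], [5]].
After inserting 6: P = [[1, 3, 4, 6], [2], [5]].
After inserting 7: P = [[1, 3, 4, 6, 7], [2], [5]].

So P = [[1, 3, 4, 6, 7], [2], [5]].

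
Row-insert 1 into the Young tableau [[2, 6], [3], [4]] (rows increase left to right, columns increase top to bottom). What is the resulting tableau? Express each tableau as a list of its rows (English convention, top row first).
In row 1, 1 replaces 2 (the leftmost entry greater than 1); 2 is bumped to row 2. In row 2, 2 replaces 3 (the leftmost entry greater than 2); 3 is bumped to row 3. In row 3, 3 replaces 4 (the leftmost entry greater than 3); 4 is bumped to row 4. 4 starts a new row 4. The new tableau is [[1, 6], [2], [3], [4]].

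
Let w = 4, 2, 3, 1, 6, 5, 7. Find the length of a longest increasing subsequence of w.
4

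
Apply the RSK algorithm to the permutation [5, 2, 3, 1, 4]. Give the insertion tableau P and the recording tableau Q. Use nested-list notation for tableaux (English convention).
Insert each entry of the permutation into P by Schensted row insertion, recording in Q the position of each new cell.

After inserting 5: P = [[5]].
After inserting 2: P = [[2], [5]].
After inserting 3: P = [[2, 3], [5]].
After inserting 1: P = [[1, 3], [2], [5]].
After inserting 4: P = [[1, 3, 4], [2], [5]].

So P = [[1, 3, 4], [2], [5]], Q = [[1, 3, 5], [2], [4]].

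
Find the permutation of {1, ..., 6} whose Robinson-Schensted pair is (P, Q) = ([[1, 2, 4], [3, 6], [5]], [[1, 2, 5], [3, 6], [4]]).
1 5 3 2 6 4

Reverse RSK: for i = n, n-1, ..., 1, locate i in Q, remove the corresponding corner cell from P, and reverse-bump its entry up through P; the value ejected from row 1 is w(i).

So w = 1 5 3 2 6 4.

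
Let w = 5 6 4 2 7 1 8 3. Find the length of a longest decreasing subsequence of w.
4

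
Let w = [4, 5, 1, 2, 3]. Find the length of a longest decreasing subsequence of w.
2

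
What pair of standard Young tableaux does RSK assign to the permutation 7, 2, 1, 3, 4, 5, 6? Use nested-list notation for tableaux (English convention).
Insert each entry of the permutation into P by Schensted row insertion, recording in Q the position of each new cell.

Insert 7: appended to row 1. P = [[7]].
Insert 2: 2 bumps 7 from row 1; 7 starts row 2. P = [[2], [7]].
Insert 1: 1 bumps 2 from row 1; 2 bumps 7 from row 2; 7 starts row 3. P = [[1], [2], [7]].
Insert 3: appended to row 1. P = [[1, 3], [2], [7]].
Insert 4: appended to row 1. P = [[1, 3, 4], [2], [7]].
Insert 5: appended to row 1. P = [[1, 3, 4, 5], [2], [7]].
Insert 6: appended to row 1. P = [[1, 3, 4, 5, 6], [2], [7]].

So P = [[1, 3, 4, 5, 6], [2], [7]], Q = [[1, 4, 5, 6, 7], [2], [3]].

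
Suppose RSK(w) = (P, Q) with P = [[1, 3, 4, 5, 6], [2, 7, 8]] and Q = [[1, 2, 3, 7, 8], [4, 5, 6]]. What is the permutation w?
Reverse the RSK construction: for i from n down to 1, find the cell of Q containing i, remove the entry at that cell from P, and reverse-bump it up through P; the value ejected from row 1 is w(i).

Step i=8: Q has 8 at row 1, column 5; remove that cell from P, ejecting 6. So w(8) = 6. P is now [[1, 3, 4, 5], [2, 7, 8]].
Step i=7: Q has 7 at row 1, column 4; remove that cell from P, ejecting 5. So w(7) = 5. P is now [[1, 3, 4], [2, 7, 8]].
Step i=6: Q has 6 at row 2, column 3; remove 8 from row 2 of P and reverse-bump: 8 enters row 1 and ejects 4. So w(6) = 4. P is now [[1, 3, 8], [2, 7]].
Step i=5: Q has 5 at row 2, column 2; remove 7 from row 2 of P and reverse-bump: 7 enters row 1 and ejects 3. So w(5) = 3. P is now [[1, 7, 8], [2]].
Step i=4: Q has 4 at row 2, column 1; remove 2 from row 2 of P and reverse-bump: 2 enters row 1 and ejects 1. So w(4) = 1. P is now [[2, 7, 8]].
Step i=3: Q has 3 at row 1, column 3; remove that cell from P, ejecting 8. So w(3) = 8. P is now [[2, 7]].
Step i=2: Q has 2 at row 1, column 2; remove that cell from P, ejecting 7. So w(2) = 7. P is now [[2]].
Step i=1: Q has 1 at row 1, column 1; remove that cell from P, ejecting 2. So w(1) = 2. P is now [].

So w = 2 7 8 1 3 4 5 6.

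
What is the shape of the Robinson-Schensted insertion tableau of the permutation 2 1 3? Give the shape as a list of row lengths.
RSK row insertion gives P = [[1, 3], [2]], which has shape [2, 1].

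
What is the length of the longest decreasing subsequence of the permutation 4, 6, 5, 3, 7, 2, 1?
5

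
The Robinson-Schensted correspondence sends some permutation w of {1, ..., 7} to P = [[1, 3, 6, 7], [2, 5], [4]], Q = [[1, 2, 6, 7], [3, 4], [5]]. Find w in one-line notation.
Reverse the RSK construction: for i from n down to 1, find the cell of Q containing i, remove the entry at that cell from P, and reverse-bump it up through P; the value ejected from row 1 is w(i).

Step i=7: Q has 7 at row 1, column 4; remove that cell from P, ejecting 7. So w(7) = 7. P is now [[1, 3, 6], [2, 5], [4]].
Step i=6: Q has 6 at row 1, column 3; remove that cell from P, ejecting 6. So w(6) = 6. P is now [[1, 3], [2, 5], [4]].
Step i=5: Q has 5 at row 3, column 1; remove 4 from row 3 of P and reverse-bump: 4 enters row 2 and ejects 2; 2 enters row 1 and ejects 1. So w(5) = 1. P is now [[2, 3], [4, 5]].
Step i=4: Q has 4 at row 2, column 2; remove 5 from row 2 of P and reverse-bump: 5 enters row 1 and ejects 3. So w(4) = 3. P is now [[2, 5], [4]].
Step i=3: Q has 3 at row 2, column 1; remove 4 from row 2 of P and reverse-bump: 4 enters row 1 and ejects 2. So w(3) = 2. P is now [[4, 5]].
Step i=2: Q has 2 at row 1, column 2; remove that cell from P, ejecting 5. So w(2) = 5. P is now [[4]].
Step i=1: Q has 1 at row 1, column 1; remove that cell from P, ejecting 4. So w(1) = 4. P is now [].

So w = 4 5 2 3 1 6 7.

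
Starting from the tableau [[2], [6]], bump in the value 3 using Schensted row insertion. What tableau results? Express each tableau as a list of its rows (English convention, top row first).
[[2, 3], [6]]

3 is larger than every entry of row 1, so it is appended to row 1. The new tableau is [[2, 3], [6]].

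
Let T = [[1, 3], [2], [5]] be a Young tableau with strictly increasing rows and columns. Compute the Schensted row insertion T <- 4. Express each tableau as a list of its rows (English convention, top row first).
[[1, 3, 4], [2], [5]]

4 is larger than every entry of row 1, so it is appended to row 1. The new tableau is [[1, 3, 4], [2], [5]].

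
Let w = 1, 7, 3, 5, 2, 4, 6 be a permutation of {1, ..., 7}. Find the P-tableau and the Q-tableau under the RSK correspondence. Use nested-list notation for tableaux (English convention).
P = [[1, 2, 4, 6], [3, 5], [7]], Q = [[1, 2, 4, 7], [3, 6], [5]]

Insert each entry of the permutation into P by Schensted row insertion, recording in Q the position of each new cell.

Insert 1: appended to row 1. P = [[1]].
Insert 7: appended to row 1. P = [[1, 7]].
Insert 3: 3 bumps 7 from row 1; 7 starts row 2. P = [[1, 3], [7]].
Insert 5: appended to row 1. P = [[1, 3, 5], [7]].
Insert 2: 2 bumps 3 from row 1; 3 bumps 7 from row 2; 7 starts row 3. P = [[1, 2, 5], [3], [7]].
Insert 4: 4 bumps 5 from row 1; 5 appends to row 2. P = [[1, 2, 4], [3, 5], [7]].
Insert 6: appended to row 1. P = [[1, 2, 4, 6], [3, 5], [7]].

So P = [[1, 2, 4, 6], [3, 5], [7]], Q = [[1, 2, 4, 7], [3, 6], [5]].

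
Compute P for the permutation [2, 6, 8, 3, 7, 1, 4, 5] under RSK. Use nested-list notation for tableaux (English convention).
Insert 2: appended to row 1. P = [[2]].
Insert 6: appended to row 1. P = [[2, 6]].
Insert 8: appended to row 1. P = [[2, 6, 8]].
Insert 3: 3 bumps 6 from row 1; 6 starts row 2. P = [[2, 3, 8], [6]].
Insert 7: 7 bumps 8 from row 1; 8 appends to row 2. P = [[2, 3, 7], [6, 8]].
Insert 1: 1 bumps 2 from row 1; 2 bumps 6 from row 2; 6 starts row 3. P = [[1, 3, 7], [2, 8], [6]].
Insert 4: 4 bumps 7 from row 1; 7 bumps 8 from row 2; 8 appends to row 3. P = [[1, 3, 4], [2, 7], [6, 8]].
Insert 5: appended to row 1. P = [[1, 3, 4, 5], [2, 7], [6, 8]].

So P = [[1, 3, 4, 5], [2, 7], [6, 8]].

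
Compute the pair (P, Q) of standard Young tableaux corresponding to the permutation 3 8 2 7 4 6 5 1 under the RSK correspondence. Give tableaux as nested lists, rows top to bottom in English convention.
P = [[1, 4, 5], [2, 6], [3], [7], [8]], Q = [[1, 2, 6], [3, 4], [5], [7], [8]]

Insert each entry of the permutation into P by Schensted row insertion, recording in Q the position of each new cell.

Insert 3: appended to row 1. P = [[3]].
Insert 8: appended to row 1. P = [[3, 8]].
Insert 2: 2 bumps 3 from row 1; 3 starts row 2. P = [[2, 8], [3]].
Insert 7: 7 bumps 8 from row 1; 8 appends to row 2. P = [[2, 7], [3, 8]].
Insert 4: 4 bumps 7 from row 1; 7 bumps 8 from row 2; 8 starts row 3. P = [[2, 4], [3, 7], [8]].
Insert 6: appended to row 1. P = [[2, 4, 6], [3, 7], [8]].
Insert 5: 5 bumps 6 from row 1; 6 bumps 7 from row 2; 7 bumps 8 from row 3; 8 starts row 4. P = [[2, 4, 5], [3, 6], [7], [8]].
Insert 1: 1 bumps 2 from row 1; 2 bumps 3 from row 2; 3 bumps 7 from row 3; 7 bumps 8 from row 4; 8 starts row 5. P = [[1, 4, 5], [2, 6], [3], [7], [8]].

So P = [[1, 4, 5], [2, 6], [3], [7], [8]], Q = [[1, 2, 6], [3, 4], [5], [7], [8]].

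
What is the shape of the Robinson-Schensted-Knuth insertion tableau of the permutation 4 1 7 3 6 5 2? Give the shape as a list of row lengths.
[3, 2, 1, 1]

Row-insert each entry into an empty tableau.

After inserting 4: P = [[4]].
After inserting 1: P = [[1], [4]].
After inserting 7: P = [[1, 7], [4]].
After inserting 3: P = [[1, 3], [4, 7]].
After inserting 6: P = [[1, 3, 6], [4, 7]].
After inserting 5: P = [[1, 3, 5], [4, 6], [7]].
After inserting 2: P = [[1, 2, 5], [3, 6], [4], [7]].

The final insertion tableau P = [[1, 2, 5], [3, 6], [4], [7]] has shape [3, 2, 1, 1].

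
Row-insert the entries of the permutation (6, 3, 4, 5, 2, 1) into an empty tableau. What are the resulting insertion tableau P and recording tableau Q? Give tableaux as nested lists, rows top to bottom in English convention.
Insert each entry of the permutation into P by Schensted row insertion, recording in Q the position of each new cell.

After inserting 6: P = [[6]].
After inserting 3: P = [[3], [6]].
After inserting 4: P = [[3, 4], [6]].
After inserting 5: P = [[3, 4, 5], [6]].
After inserting 2: P = [[2, 4, 5], [3], [6]].
After inserting 1: P = [[1, 4, 5], [2], [3], [6]].

So P = [[1, 4, 5], [2], [3], [6]], Q = [[1, 3, 4], [2], [5], [6]].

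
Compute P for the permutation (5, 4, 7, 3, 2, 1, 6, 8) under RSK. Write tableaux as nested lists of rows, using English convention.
P = [[1, 6, 8], [2, 7], [3], [4], [5]]

Insert 5: appended to row 1. P = [[5]].
Insert 4: 4 bumps 5 from row 1; 5 starts row 2. P = [[4], [5]].
Insert 7: appended to row 1. P = [[4, 7], [5]].
Insert 3: 3 bumps 4 from row 1; 4 bumps 5 from row 2; 5 starts row 3. P = [[3, 7], [4], [5]].
Insert 2: 2 bumps 3 from row 1; 3 bumps 4 from row 2; 4 bumps 5 from row 3; 5 starts row 4. P = [[2, 7], [3], [4], [5]].
Insert 1: 1 bumps 2 from row 1; 2 bumps 3 from row 2; 3 bumps 4 from row 3; 4 bumps 5 from row 4; 5 starts row 5. P = [[1, 7], [2], [3], [4], [5]].
Insert 6: 6 bumps 7 from row 1; 7 appends to row 2. P = [[1, 6], [2, 7], [3], [4], [5]].
Insert 8: appended to row 1. P = [[1, 6, 8], [2, 7], [3], [4], [5]].

So P = [[1, 6, 8], [2, 7], [3], [4], [5]].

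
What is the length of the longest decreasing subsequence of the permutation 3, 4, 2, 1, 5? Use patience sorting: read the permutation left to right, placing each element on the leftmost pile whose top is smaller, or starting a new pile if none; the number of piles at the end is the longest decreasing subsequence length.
3

3: new pile. tops = [3]
4: onto pile 1 (replacing 3). tops = [4]
2: new pile. tops = [4, 2]
1: new pile. tops = [4, 2, 1]
5: onto pile 1 (replacing 4). tops = [5, 2, 1]

3 piles, so the longest decreasing subsequence has length 3.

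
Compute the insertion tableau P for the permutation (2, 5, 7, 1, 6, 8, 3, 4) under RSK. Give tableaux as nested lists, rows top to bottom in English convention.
After inserting 2: P = [[2]].
After inserting 5: P = [[2, 5]].
After inserting 7: P = [[2, 5, 7]].
After inserting 1: P = [[1, 5, 7], [2]].
After inserting 6: P = [[1, 5, 6], [2, 7]].
After inserting 8: P = [[1, 5, 6, 8], [2, 7]].
After inserting 3: P = [[1, 3, 6, 8], [2, 5], [7]].
After inserting 4: P = [[1, 3, 4, 8], [2, 5, 6], [7]].

So P = [[1, 3, 4, 8], [2, 5, 6], [7]].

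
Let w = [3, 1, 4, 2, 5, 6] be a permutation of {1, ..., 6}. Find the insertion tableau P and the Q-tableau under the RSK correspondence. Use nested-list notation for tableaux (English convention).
P = [[1, 2, 5, 6], [3, 4]], Q = [[1, 3, 5, 6], [2, 4]]

Insert each entry of the permutation into P by Schensted row insertion, recording in Q the position of each new cell.

Insert 3: appended to row 1. P = [[3]].
Insert 1: 1 bumps 3 from row 1; 3 starts row 2. P = [[1], [3]].
Insert 4: appended to row 1. P = [[1, 4], [3]].
Insert 2: 2 bumps 4 from row 1; 4 appends to row 2. P = [[1, 2], [3, 4]].
Insert 5: appended to row 1. P = [[1, 2, 5], [3, 4]].
Insert 6: appended to row 1. P = [[1, 2, 5, 6], [3, 4]].

So P = [[1, 2, 5, 6], [3, 4]], Q = [[1, 3, 5, 6], [2, 4]].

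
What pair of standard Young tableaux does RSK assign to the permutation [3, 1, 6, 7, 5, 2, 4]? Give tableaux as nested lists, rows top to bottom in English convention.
P = [[1, 2, 4], [3, 5, 7], [6]], Q = [[1, 3, 4], [2, 5, 7], [6]]

Insert each entry of the permutation into P by Schensted row insertion, recording in Q the position of each new cell.

Insert 3: appended to row 1. P = [[3]].
Insert 1: 1 bumps 3 from row 1; 3 starts row 2. P = [[1], [3]].
Insert 6: appended to row 1. P = [[1, 6], [3]].
Insert 7: appended to row 1. P = [[1, 6, 7], [3]].
Insert 5: 5 bumps 6 from row 1; 6 appends to row 2. P = [[1, 5, 7], [3, 6]].
Insert 2: 2 bumps 5 from row 1; 5 bumps 6 from row 2; 6 starts row 3. P = [[1, 2, 7], [3, 5], [6]].
Insert 4: 4 bumps 7 from row 1; 7 appends to row 2. P = [[1, 2, 4], [3, 5, 7], [6]].

So P = [[1, 2, 4], [3, 5, 7], [6]], Q = [[1, 3, 4], [2, 5, 7], [6]].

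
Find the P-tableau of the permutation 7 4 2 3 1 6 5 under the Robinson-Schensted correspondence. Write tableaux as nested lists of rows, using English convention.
After inserting 7: P = [[7]].
After inserting 4: P = [[4], [7]].
After inserting 2: P = [[2], [4], [7]].
After inserting 3: P = [[2, 3], [4], [7]].
After inserting 1: P = [[1, 3], [2], [4], [7]].
After inserting 6: P = [[1, 3, 6], [2], [4], [7]].
After inserting 5: P = [[1, 3, 5], [2, 6], [4], [7]].

So P = [[1, 3, 5], [2, 6], [4], [7]].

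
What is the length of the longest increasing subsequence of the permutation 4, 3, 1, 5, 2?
2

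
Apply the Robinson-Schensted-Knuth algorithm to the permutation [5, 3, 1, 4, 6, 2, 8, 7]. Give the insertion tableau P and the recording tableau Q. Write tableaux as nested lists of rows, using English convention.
P = [[1, 2, 6, 7], [3, 4, 8], [5]], Q = [[1, 4, 5, 7], [2, 6, 8], [3]]

Insert each entry of the permutation into P by Schensted row insertion, recording in Q the position of each new cell.

Insert 5: appended to row 1. P = [[5]].
Insert 3: 3 bumps 5 from row 1; 5 starts row 2. P = [[3], [5]].
Insert 1: 1 bumps 3 from row 1; 3 bumps 5 from row 2; 5 starts row 3. P = [[1], [3], [5]].
Insert 4: appended to row 1. P = [[1, 4], [3], [5]].
Insert 6: appended to row 1. P = [[1, 4, 6], [3], [5]].
Insert 2: 2 bumps 4 from row 1; 4 appends to row 2. P = [[1, 2, 6], [3, 4], [5]].
Insert 8: appended to row 1. P = [[1, 2, 6, 8], [3, 4], [5]].
Insert 7: 7 bumps 8 from row 1; 8 appends to row 2. P = [[1, 2, 6, 7], [3, 4, 8], [5]].

So P = [[1, 2, 6, 7], [3, 4, 8], [5]], Q = [[1, 4, 5, 7], [2, 6, 8], [3]].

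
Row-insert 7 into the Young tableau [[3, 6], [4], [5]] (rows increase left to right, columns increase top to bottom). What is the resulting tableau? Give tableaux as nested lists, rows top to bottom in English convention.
7 is larger than every entry of row 1, so it is appended to row 1. The new tableau is [[3, 6, 7], [4], [5]].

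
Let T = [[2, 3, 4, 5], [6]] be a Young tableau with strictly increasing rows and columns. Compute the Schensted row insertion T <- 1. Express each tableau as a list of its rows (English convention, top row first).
In row 1, 1 replaces 2 (the leftmost entry greater than 1); 2 is bumped to row 2. In row 2, 2 replaces 6 (the leftmost entry greater than 2); 6 is bumped to row 3. 6 starts a new row 3. The new tableau is [[1, 3, 4, 5], [2], [6]].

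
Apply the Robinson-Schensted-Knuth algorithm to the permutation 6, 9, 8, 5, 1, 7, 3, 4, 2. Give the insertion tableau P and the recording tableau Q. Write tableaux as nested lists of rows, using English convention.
Insert each entry of the permutation into P by Schensted row insertion, recording in Q the position of each new cell.

Insert 6: appended to row 1. P = [[6]].
Insert 9: appended to row 1. P = [[6, 9]].
Insert 8: 8 bumps 9 from row 1; 9 starts row 2. P = [[6, 8], [9]].
Insert 5: 5 bumps 6 from row 1; 6 bumps 9 from row 2; 9 starts row 3. P = [[5, 8], [6], [9]].
Insert 1: 1 bumps 5 from row 1; 5 bumps 6 from row 2; 6 bumps 9 from row 3; 9 starts row 4. P = [[1, 8], [5], [6], [9]].
Insert 7: 7 bumps 8 from row 1; 8 appends to row 2. P = [[1, 7], [5, 8], [6], [9]].
Insert 3: 3 bumps 7 from row 1; 7 bumps 8 from row 2; 8 appends to row 3. P = [[1, 3], [5, 7], [6, 8], [9]].
Insert 4: appended to row 1. P = [[1, 3, 4], [5, 7], [6, 8], [9]].
Insert 2: 2 bumps 3 from row 1; 3 bumps 5 from row 2; 5 bumps 6 from row 3; 6 bumps 9 from row 4; 9 starts row 5. P = [[1, 2, 4], [3, 7], [5, 8], [6], [9]].

So P = [[1, 2, 4], [3, 7], [5, 8], [6], [9]], Q = [[1, 2, 8], [3, 6], [4, 7], [5], [9]].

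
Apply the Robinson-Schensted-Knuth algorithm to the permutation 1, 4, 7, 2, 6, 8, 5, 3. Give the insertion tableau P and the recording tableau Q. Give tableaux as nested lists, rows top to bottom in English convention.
P = [[1, 2, 3, 8], [4, 5], [6], [7]], Q = [[1, 2, 3, 6], [4, 5], [7], [8]]

Insert each entry of the permutation into P by Schensted row insertion, recording in Q the position of each new cell.

Insert 1: appended to row 1. P = [[1]], Q = [[1]].
Insert 4: appended to row 1. P = [[1, 4]], Q = [[1, 2]].
Insert 7: appended to row 1. P = [[1, 4, 7]], Q = [[1, 2, 3]].
Insert 2: 2 bumps 4 from row 1; 4 starts row 2. P = [[1, 2, 7], [4]], Q = [[1, 2, 3], [4]].
Insert 6: 6 bumps 7 from row 1; 7 appends to row 2. P = [[1, 2, 6], [4, 7]], Q = [[1, 2, 3], [4, 5]].
Insert 8: appended to row 1. P = [[1, 2, 6, 8], [4, 7]], Q = [[1, 2, 3, 6], [4, 5]].
Insert 5: 5 bumps 6 from row 1; 6 bumps 7 from row 2; 7 starts row 3. P = [[1, 2, 5, 8], [4, 6], [7]], Q = [[1, 2, 3, 6], [4, 5], [7]].
Insert 3: 3 bumps 5 from row 1; 5 bumps 6 from row 2; 6 bumps 7 from row 3; 7 starts row 4. P = [[1, 2, 3, 8], [4, 5], [6], [7]], Q = [[1, 2, 3, 6], [4, 5], [7], [8]].

So P = [[1, 2, 3, 8], [4, 5], [6], [7]], Q = [[1, 2, 3, 6], [4, 5], [7], [8]].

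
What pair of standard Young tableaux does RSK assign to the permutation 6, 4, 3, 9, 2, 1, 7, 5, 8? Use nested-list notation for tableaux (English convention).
Insert each entry of the permutation into P by Schensted row insertion, recording in Q the position of each new cell.

Insert 6: appended to row 1. P = [[6]], Q = [[1]].
Insert 4: 4 bumps 6 from row 1; 6 starts row 2. P = [[4], [6]], Q = [[1], [2]].
Insert 3: 3 bumps 4 from row 1; 4 bumps 6 from row 2; 6 starts row 3. P = [[3], [4], [6]], Q = [[1], [2], [3]].
Insert 9: appended to row 1. P = [[3, 9], [4], [6]], Q = [[1, 4], [2], [3]].
Insert 2: 2 bumps 3 from row 1; 3 bumps 4 from row 2; 4 bumps 6 from row 3; 6 starts row 4. P = [[2, 9], [3], [4], [6]], Q = [[1, 4], [2], [3], [5]].
Insert 1: 1 bumps 2 from row 1; 2 bumps 3 from row 2; 3 bumps 4 from row 3; 4 bumps 6 from row 4; 6 starts row 5. P = [[1, 9], [2], [3], [4], [6]], Q = [[1, 4], [2], [3], [5], [6]].
Insert 7: 7 bumps 9 from row 1; 9 appends to row 2. P = [[1, 7], [2, 9], [3], [4], [6]], Q = [[1, 4], [2, 7], [3], [5], [6]].
Insert 5: 5 bumps 7 from row 1; 7 bumps 9 from row 2; 9 appends to row 3. P = [[1, 5], [2, 7], [3, 9], [4], [6]], Q = [[1, 4], [2, 7], [3, 8], [5], [6]].
Insert 8: appended to row 1. P = [[1, 5, 8], [2, 7], [3, 9], [4], [6]], Q = [[1, 4, 9], [2, 7], [3, 8], [5], [6]].

So P = [[1, 5, 8], [2, 7], [3, 9], [4], [6]], Q = [[1, 4, 9], [2, 7], [3, 8], [5], [6]].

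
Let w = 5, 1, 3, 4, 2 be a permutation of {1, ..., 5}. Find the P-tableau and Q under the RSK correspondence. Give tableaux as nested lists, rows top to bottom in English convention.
Insert each entry of the permutation into P by Schensted row insertion, recording in Q the position of each new cell.

Insert 5: appended to row 1. P = [[5]].
Insert 1: 1 bumps 5 from row 1; 5 starts row 2. P = [[1], [5]].
Insert 3: appended to row 1. P = [[1, 3], [5]].
Insert 4: appended to row 1. P = [[1, 3, 4], [5]].
Insert 2: 2 bumps 3 from row 1; 3 bumps 5 from row 2; 5 starts row 3. P = [[1, 2, 4], [3], [5]].

So P = [[1, 2, 4], [3], [5]], Q = [[1, 3, 4], [2], [5]].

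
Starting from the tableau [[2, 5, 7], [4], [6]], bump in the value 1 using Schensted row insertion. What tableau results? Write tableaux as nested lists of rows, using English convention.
In row 1, 1 replaces 2 (the leftmost entry greater than 1); 2 is bumped to row 2. In row 2, 2 replaces 4 (the leftmost entry greater than 2); 4 is bumped to row 3. In row 3, 4 replaces 6 (the leftmost entry greater than 4); 6 is bumped to row 4. 6 starts a new row 4. The new tableau is [[1, 5, 7], [2], [4], [6]].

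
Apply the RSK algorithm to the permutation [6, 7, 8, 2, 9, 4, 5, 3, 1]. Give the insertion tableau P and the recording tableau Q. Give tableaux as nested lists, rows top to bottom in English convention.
Insert each entry of the permutation into P by Schensted row insertion, recording in Q the position of each new cell.

After inserting 6: P = [[6]].
After inserting 7: P = [[6, 7]].
After inserting 8: P = [[6, 7, 8]].
After inserting 2: P = [[2, 7, 8], [6]].
After inserting 9: P = [[2, 7, 8, 9], [6]].
After inserting 4: P = [[2, 4, 8, 9], [6, 7]].
After inserting 5: P = [[2, 4, 5, 9], [6, 7, 8]].
After inserting 3: P = [[2, 3, 5, 9], [4, 7, 8], [6]].
After inserting 1: P = [[1, 3, 5, 9], [2, 7, 8], [4], [6]].

So P = [[1, 3, 5, 9], [2, 7, 8], [4], [6]], Q = [[1, 2, 3, 5], [4, 6, 7], [8], [9]].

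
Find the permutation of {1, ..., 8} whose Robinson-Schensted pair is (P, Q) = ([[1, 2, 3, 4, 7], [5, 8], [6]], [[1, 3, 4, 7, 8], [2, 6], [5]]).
6 1 5 8 2 3 4 7

Reverse the RSK construction: for i from n down to 1, find the cell of Q containing i, remove the entry at that cell from P, and reverse-bump it up through P; the value ejected from row 1 is w(i).

Step i=8: Q has 8 at row 1, column 5; remove that cell from P, ejecting 7. So w(8) = 7. P is now [[1, 2, 3, 4], [5, 8], [6]].
Step i=7: Q has 7 at row 1, column 4; remove that cell from P, ejecting 4. So w(7) = 4. P is now [[1, 2, 3], [5, 8], [6]].
Step i=6: Q has 6 at row 2, column 2; remove 8 from row 2 of P and reverse-bump: 8 enters row 1 and ejects 3. So w(6) = 3. P is now [[1, 2, 8], [5], [6]].
Step i=5: Q has 5 at row 3, column 1; remove 6 from row 3 of P and reverse-bump: 6 enters row 2 and ejects 5; 5 enters row 1 and ejects 2. So w(5) = 2. P is now [[1, 5, 8], [6]].
Step i=4: Q has 4 at row 1, column 3; remove that cell from P, ejecting 8. So w(4) = 8. P is now [[1, 5], [6]].
Step i=3: Q has 3 at row 1, column 2; remove that cell from P, ejecting 5. So w(3) = 5. P is now [[1], [6]].
Step i=2: Q has 2 at row 2, column 1; remove 6 from row 2 of P and reverse-bump: 6 enters row 1 and ejects 1. So w(2) = 1. P is now [[6]].
Step i=1: Q has 1 at row 1, column 1; remove that cell from P, ejecting 6. So w(1) = 6. P is now [].

So w = 6 1 5 8 2 3 4 7.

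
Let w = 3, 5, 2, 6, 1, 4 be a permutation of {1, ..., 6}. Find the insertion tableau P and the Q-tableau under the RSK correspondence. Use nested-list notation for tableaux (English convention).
P = [[1, 4, 6], [2, 5], [3]], Q = [[1, 2, 4], [3, 6], [5]]

Insert each entry of the permutation into P by Schensted row insertion, recording in Q the position of each new cell.

Insert 3: appended to row 1. P = [[3]].
Insert 5: appended to row 1. P = [[3, 5]].
Insert 2: 2 bumps 3 from row 1; 3 starts row 2. P = [[2, 5], [3]].
Insert 6: appended to row 1. P = [[2, 5, 6], [3]].
Insert 1: 1 bumps 2 from row 1; 2 bumps 3 from row 2; 3 starts row 3. P = [[1, 5, 6], [2], [3]].
Insert 4: 4 bumps 5 from row 1; 5 appends to row 2. P = [[1, 4, 6], [2, 5], [3]].

So P = [[1, 4, 6], [2, 5], [3]], Q = [[1, 2, 4], [3, 6], [5]].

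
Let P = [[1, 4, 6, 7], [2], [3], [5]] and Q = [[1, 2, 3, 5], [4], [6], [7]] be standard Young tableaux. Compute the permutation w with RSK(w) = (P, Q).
3 5 6 4 7 2 1

Reverse the RSK construction: for i from n down to 1, find the cell of Q containing i, remove the entry at that cell from P, and reverse-bump it up through P; the value ejected from row 1 is w(i).

Step i=7: Q has 7 at row 4, column 1; remove 5 from row 4 of P and reverse-bump: 5 enters row 3 and ejects 3; 3 enters row 2 and ejects 2; 2 enters row 1 and ejects 1. So w(7) = 1. P is now [[2, 4, 6, 7], [3], [5]].
Step i=6: Q has 6 at row 3, column 1; remove 5 from row 3 of P and reverse-bump: 5 enters row 2 and ejects 3; 3 enters row 1 and ejects 2. So w(6) = 2. P is now [[3, 4, 6, 7], [5]].
Step i=5: Q has 5 at row 1, column 4; remove that cell from P, ejecting 7. So w(5) = 7. P is now [[3, 4, 6], [5]].
Step i=4: Q has 4 at row 2, column 1; remove 5 from row 2 of P and reverse-bump: 5 enters row 1 and ejects 4. So w(4) = 4. P is now [[3, 5, 6]].
Step i=3: Q has 3 at row 1, column 3; remove that cell from P, ejecting 6. So w(3) = 6. P is now [[3, 5]].
Step i=2: Q has 2 at row 1, column 2; remove that cell from P, ejecting 5. So w(2) = 5. P is now [[3]].
Step i=1: Q has 1 at row 1, column 1; remove that cell from P, ejecting 3. So w(1) = 3. P is now [].

So w = 3 5 6 4 7 2 1.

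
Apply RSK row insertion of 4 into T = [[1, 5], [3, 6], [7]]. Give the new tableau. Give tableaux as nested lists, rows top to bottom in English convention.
In row 1, 4 replaces 5 (the leftmost entry greater than 4); 5 is bumped to row 2. In row 2, 5 replaces 6 (the leftmost entry greater than 5); 6 is bumped to row 3. In row 3, 6 replaces 7 (the leftmost entry greater than 6); 7 is bumped to row 4. 7 starts a new row 4. The new tableau is [[1, 4], [3, 5], [6], [7]].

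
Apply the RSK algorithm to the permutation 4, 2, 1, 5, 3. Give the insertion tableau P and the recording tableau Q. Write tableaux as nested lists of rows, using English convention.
P = [[1, 3], [2, 5], [4]], Q = [[1, 4], [2, 5], [3]]

Insert each entry of the permutation into P by Schensted row insertion, recording in Q the position of each new cell.

Insert 4: appended to row 1. P = [[4]], Q = [[1]].
Insert 2: 2 bumps 4 from row 1; 4 starts row 2. P = [[2], [4]], Q = [[1], [2]].
Insert 1: 1 bumps 2 from row 1; 2 bumps 4 from row 2; 4 starts row 3. P = [[1], [2], [4]], Q = [[1], [2], [3]].
Insert 5: appended to row 1. P = [[1, 5], [2], [4]], Q = [[1, 4], [2], [3]].
Insert 3: 3 bumps 5 from row 1; 5 appends to row 2. P = [[1, 3], [2, 5], [4]], Q = [[1, 4], [2, 5], [3]].

So P = [[1, 3], [2, 5], [4]], Q = [[1, 4], [2, 5], [3]].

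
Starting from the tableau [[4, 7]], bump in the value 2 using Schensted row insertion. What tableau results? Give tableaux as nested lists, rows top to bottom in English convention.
In row 1, 2 replaces 4 (the leftmost entry greater than 2); 4 is bumped to row 2. 4 starts a new row 2. The new tableau is [[2, 7], [4]].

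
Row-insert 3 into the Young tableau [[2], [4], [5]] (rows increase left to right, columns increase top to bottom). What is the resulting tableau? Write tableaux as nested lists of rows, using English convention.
[[2, 3], [4], [5]]

3 is larger than every entry of row 1, so it is appended to row 1. The new tableau is [[2, 3], [4], [5]].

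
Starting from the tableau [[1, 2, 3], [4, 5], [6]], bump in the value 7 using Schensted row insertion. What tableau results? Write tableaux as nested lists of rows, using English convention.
7 is larger than every entry of row 1, so it is appended to row 1. The new tableau is [[1, 2, 3, 7], [4, 5], [6]].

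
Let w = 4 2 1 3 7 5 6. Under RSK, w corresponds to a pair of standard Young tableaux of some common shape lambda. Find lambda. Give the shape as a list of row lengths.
Row-insert each entry into an empty tableau.

After inserting 4: P = [[4]].
After inserting 2: P = [[2], [4]].
After inserting 1: P = [[1], [2], [4]].
After inserting 3: P = [[1, 3], [2], [4]].
After inserting 7: P = [[1, 3, 7], [2], [4]].
After inserting 5: P = [[1, 3, 5], [2, 7], [4]].
After inserting 6: P = [[1, 3, 5, 6], [2, 7], [4]].

The final insertion tableau P = [[1, 3, 5, 6], [2, 7], [4]] has shape [4, 2, 1].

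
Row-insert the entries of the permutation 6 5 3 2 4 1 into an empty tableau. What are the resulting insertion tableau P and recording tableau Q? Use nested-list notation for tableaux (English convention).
Insert each entry of the permutation into P by Schensted row insertion, recording in Q the position of each new cell.

Insert 6: appended to row 1. P = [[6]].
Insert 5: 5 bumps 6 from row 1; 6 starts row 2. P = [[5], [6]].
Insert 3: 3 bumps 5 from row 1; 5 bumps 6 from row 2; 6 starts row 3. P = [[3], [5], [6]].
Insert 2: 2 bumps 3 from row 1; 3 bumps 5 from row 2; 5 bumps 6 from row 3; 6 starts row 4. P = [[2], [3], [5], [6]].
Insert 4: appended to row 1. P = [[2, 4], [3], [5], [6]].
Insert 1: 1 bumps 2 from row 1; 2 bumps 3 from row 2; 3 bumps 5 from row 3; 5 bumps 6 from row 4; 6 starts row 5. P = [[1, 4], [2], [3], [5], [6]].

So P = [[1, 4], [2], [3], [5], [6]], Q = [[1, 5], [2], [3], [4], [6]].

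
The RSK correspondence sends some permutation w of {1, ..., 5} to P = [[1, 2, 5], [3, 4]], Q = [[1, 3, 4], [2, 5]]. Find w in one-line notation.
3 1 4 5 2

Reverse the RSK construction: for i from n down to 1, find the cell of Q containing i, remove the entry at that cell from P, and reverse-bump it up through P; the value ejected from row 1 is w(i).

Step i=5: Q has 5 at row 2, column 2; remove 4 from row 2 of P and reverse-bump: 4 enters row 1 and ejects 2. So w(5) = 2. P is now [[1, 4, 5], [3]].
Step i=4: Q has 4 at row 1, column 3; remove that cell from P, ejecting 5. So w(4) = 5. P is now [[1, 4], [3]].
Step i=3: Q has 3 at row 1, column 2; remove that cell from P, ejecting 4. So w(3) = 4. P is now [[1], [3]].
Step i=2: Q has 2 at row 2, column 1; remove 3 from row 2 of P and reverse-bump: 3 enters row 1 and ejects 1. So w(2) = 1. P is now [[3]].
Step i=1: Q has 1 at row 1, column 1; remove that cell from P, ejecting 3. So w(1) = 3. P is now [].

So w = 3 1 4 5 2.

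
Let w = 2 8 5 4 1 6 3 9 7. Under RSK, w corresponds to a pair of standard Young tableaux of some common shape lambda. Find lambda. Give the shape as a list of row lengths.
Row-insert each entry into an empty tableau.

After inserting 2: P = [[2]].
After inserting 8: P = [[2, 8]].
After inserting 5: P = [[2, 5], [8]].
After inserting 4: P = [[2, 4], [5], [8]].
After inserting 1: P = [[1, 4], [2], [5], [8]].
After inserting 6: P = [[1, 4, 6], [2], [5], [8]].
After inserting 3: P = [[1, 3, 6], [2, 4], [5], [8]].
After inserting 9: P = [[1, 3, 6, 9], [2, 4], [5], [8]].
After inserting 7: P = [[1, 3, 6, 7], [2, 4, 9], [5], [8]].

The final insertion tableau P = [[1, 3, 6, 7], [2, 4, 9], [5], [8]] has shape [4, 3, 1, 1].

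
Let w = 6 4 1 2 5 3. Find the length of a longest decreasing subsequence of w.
3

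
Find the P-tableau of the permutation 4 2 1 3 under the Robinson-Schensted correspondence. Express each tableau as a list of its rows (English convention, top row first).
P = [[1, 3], [2], [4]]

After inserting 4: P = [[4]].
After inserting 2: P = [[2], [4]].
After inserting 1: P = [[1], [2], [4]].
After inserting 3: P = [[1, 3], [2], [4]].

So P = [[1, 3], [2], [4]].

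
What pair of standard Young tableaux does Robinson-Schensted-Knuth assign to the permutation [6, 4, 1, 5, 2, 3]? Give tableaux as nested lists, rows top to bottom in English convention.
P = [[1, 2, 3], [4, 5], [6]], Q = [[1, 4, 6], [2, 5], [3]]

Insert each entry of the permutation into P by Schensted row insertion, recording in Q the position of each new cell.

After inserting 6: P = [[6]].
After inserting 4: P = [[4], [6]].
After inserting 1: P = [[1], [4], [6]].
After inserting 5: P = [[1, 5], [4], [6]].
After inserting 2: P = [[1, 2], [4, 5], [6]].
After inserting 3: P = [[1, 2, 3], [4, 5], [6]].

So P = [[1, 2, 3], [4, 5], [6]], Q = [[1, 4, 6], [2, 5], [3]].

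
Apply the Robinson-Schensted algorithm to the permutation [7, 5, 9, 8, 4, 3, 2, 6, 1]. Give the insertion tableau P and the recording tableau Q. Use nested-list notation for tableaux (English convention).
Insert each entry of the permutation into P by Schensted row insertion, recording in Q the position of each new cell.

After inserting 7: P = [[7]].
After inserting 5: P = [[5], [7]].
After inserting 9: P = [[5, 9], [7]].
After inserting 8: P = [[5, 8], [7, 9]].
After inserting 4: P = [[4, 8], [5, 9], [7]].
After inserting 3: P = [[3, 8], [4, 9], [5], [7]].
After inserting 2: P = [[2, 8], [3, 9], [4], [5], [7]].
After inserting 6: P = [[2, 6], [3, 8], [4, 9], [5], [7]].
After inserting 1: P = [[1, 6], [2, 8], [3, 9], [4], [5], [7]].

So P = [[1, 6], [2, 8], [3, 9], [4], [5], [7]], Q = [[1, 3], [2, 4], [5, 8], [6], [7], [9]].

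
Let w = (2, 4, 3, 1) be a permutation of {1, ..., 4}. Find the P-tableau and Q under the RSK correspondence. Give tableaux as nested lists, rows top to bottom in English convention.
Insert each entry of the permutation into P by Schensted row insertion, recording in Q the position of each new cell.

Insert 2: appended to row 1. P = [[2]], Q = [[1]].
Insert 4: appended to row 1. P = [[2, 4]], Q = [[1, 2]].
Insert 3: 3 bumps 4 from row 1; 4 starts row 2. P = [[2, 3], [4]], Q = [[1, 2], [3]].
Insert 1: 1 bumps 2 from row 1; 2 bumps 4 from row 2; 4 starts row 3. P = [[1, 3], [2], [4]], Q = [[1, 2], [3], [4]].

So P = [[1, 3], [2], [4]], Q = [[1, 2], [3], [4]].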